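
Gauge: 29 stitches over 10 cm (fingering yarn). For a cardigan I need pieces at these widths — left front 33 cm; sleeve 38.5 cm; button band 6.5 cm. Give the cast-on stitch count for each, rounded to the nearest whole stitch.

Rate = 29/10 = 2.9 sts per cm.
left front: 33 × 2.9 = 95.70 → 96.
sleeve: 38.5 × 2.9 = 111.65 → 112.
button band: 6.5 × 2.9 = 18.85 → 19.

left front 96; sleeve 112; button band 19.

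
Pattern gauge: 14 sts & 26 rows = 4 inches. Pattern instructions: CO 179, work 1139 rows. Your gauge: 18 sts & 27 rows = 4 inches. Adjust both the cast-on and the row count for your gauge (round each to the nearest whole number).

Stitches: 179 × 18/14 = 230.14 → 230.
Rows: 1139 × 27/26 = 1182.81 → 1183.

Cast on 230 stitches; work 1183 rows.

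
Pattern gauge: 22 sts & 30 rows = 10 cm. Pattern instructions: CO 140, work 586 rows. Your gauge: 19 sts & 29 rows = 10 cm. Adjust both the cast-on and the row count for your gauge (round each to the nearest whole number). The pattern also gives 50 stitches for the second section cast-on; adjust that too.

Cast on 121 stitches; work 566 rows; second section cast-on 43 stitches.

Stitches: 140 × 19/22 = 120.91 → 121.
Rows: 586 × 29/30 = 566.47 → 566.
second section cast-on: 50 × 19/22 = 43.18 → 43.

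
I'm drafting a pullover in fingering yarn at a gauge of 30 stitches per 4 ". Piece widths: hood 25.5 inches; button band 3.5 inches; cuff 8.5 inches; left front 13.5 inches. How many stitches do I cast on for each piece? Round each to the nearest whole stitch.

Rate = 30/4 = 7.5 sts per in.
hood: 25.5 × 7.5 = 191.25 → 191.
button band: 3.5 × 7.5 = 26.25 → 26.
cuff: 8.5 × 7.5 = 63.75 → 64.
left front: 13.5 × 7.5 = 101.25 → 101.

hood 191; button band 26; cuff 64; left front 101.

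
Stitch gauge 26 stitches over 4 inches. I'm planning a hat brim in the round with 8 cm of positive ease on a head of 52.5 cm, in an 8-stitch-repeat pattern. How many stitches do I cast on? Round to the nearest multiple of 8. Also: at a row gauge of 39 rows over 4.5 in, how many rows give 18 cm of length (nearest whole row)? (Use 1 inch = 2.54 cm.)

Finished = 52.5 + 8 = 60.5 cm.
60.5 cm × 1/2.54 = 23.82 inches.
26/4 = 6.5 sts per in; 23.82 × 6.5 = 154.82 sts.
Nearest multiple of 8 → 152.
18 cm = 7.09 inches; × 8.667 = 61.42 → 61 rows.

Cast on 152 stitches; work 61 rows.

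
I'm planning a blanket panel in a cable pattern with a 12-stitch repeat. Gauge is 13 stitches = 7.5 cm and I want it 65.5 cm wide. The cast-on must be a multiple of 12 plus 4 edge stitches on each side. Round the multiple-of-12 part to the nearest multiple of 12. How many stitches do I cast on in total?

CO 116 sts.

13 / 7.5 = 1.733 sts per cm.
65.5 × 1.733 = 113.53 sts.
Less 8 edge sts → 105.53 for the repeat.
Nearest multiple of 12: 108.
Add back 8 edge sts → 116.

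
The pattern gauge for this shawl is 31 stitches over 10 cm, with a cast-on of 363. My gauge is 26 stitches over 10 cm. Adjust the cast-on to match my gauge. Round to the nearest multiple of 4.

Cast on 304 stitches.

Scale factor = 26 / 31 = 0.839.
363 × 26 / 31 = 304.45 sts.
→ 304 sts.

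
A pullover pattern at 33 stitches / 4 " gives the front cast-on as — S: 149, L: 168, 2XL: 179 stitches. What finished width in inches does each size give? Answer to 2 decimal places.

33/4 = 8.25 sts per in.
S: 149 / 8.25 = 18.061 → 18.06 in.
L: 168 / 8.25 = 20.364 → 20.36 in.
2XL: 179 / 8.25 = 21.697 → 21.70 in.

S 18.06 inches; L 20.36 inches; 2XL 21.70 inches.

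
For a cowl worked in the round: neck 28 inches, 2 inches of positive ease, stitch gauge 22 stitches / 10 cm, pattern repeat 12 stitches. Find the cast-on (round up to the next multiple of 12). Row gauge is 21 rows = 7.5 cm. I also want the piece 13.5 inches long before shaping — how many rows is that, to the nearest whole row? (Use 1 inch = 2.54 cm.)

Finished = 28 + 2 = 30 inches.
30 inches × 2.54 = 76.20 cm.
22/10 = 2.2 sts per cm; 76.20 × 2.2 = 167.64 sts.
Next multiple of 12 → 168.
13.5 inches = 34.29 cm; × 2.8 = 96.01 → 96 rows.

Cast on 168 stitches; work 96 rows.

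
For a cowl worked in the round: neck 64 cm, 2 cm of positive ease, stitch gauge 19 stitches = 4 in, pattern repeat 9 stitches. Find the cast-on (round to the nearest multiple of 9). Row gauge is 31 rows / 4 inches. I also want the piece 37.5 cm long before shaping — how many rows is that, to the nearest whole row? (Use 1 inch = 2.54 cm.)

Cast on 126 stitches; work 114 rows.

Finished = 64 + 2 = 66 cm.
66 cm × 1/2.54 = 25.98 inches.
19/4 = 4.75 sts per in; 25.98 × 4.75 = 123.43 sts.
Nearest multiple of 9 → 126.
37.5 cm = 14.76 inches; × 7.75 = 114.42 → 114 rows.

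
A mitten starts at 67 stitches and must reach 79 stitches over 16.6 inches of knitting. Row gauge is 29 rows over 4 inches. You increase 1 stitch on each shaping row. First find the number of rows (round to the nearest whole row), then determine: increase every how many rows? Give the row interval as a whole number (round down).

Rows = 16.6 × 7.25 = 120.4 → 120 rows.
Stitches to add: 12 → 12 shaping rows (at 1 st each).
120 / 12 = 10.00 → every 10 rows.

Increase every 10th row.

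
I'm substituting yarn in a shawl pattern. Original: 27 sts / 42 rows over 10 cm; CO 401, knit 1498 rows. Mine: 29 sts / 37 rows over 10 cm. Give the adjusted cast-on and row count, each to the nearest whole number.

Stitches: 401 × 29/27 = 430.70 → 431.
Rows: 1498 × 37/42 = 1319.67 → 1320.

Cast on 431 stitches; work 1320 rows.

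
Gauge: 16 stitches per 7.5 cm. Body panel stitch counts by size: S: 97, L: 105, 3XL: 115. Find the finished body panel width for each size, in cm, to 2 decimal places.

S 45.47 cm; L 49.22 cm; 3XL 53.91 cm.

16/7.5 = 2.133 sts per cm.
S: 97 / 2.133 = 45.469 → 45.47 cm.
L: 105 / 2.133 = 49.219 → 49.22 cm.
3XL: 115 / 2.133 = 53.906 → 53.91 cm.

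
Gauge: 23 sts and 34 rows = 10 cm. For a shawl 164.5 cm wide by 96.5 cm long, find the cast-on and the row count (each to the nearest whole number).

Stitch gauge = 23/10 = 2.3 sts/cm; 164.5 × 2.3 = 378.35 → 378 sts.
Row gauge = 34/10 = 3.4 rows/cm; 96.5 × 3.4 = 328.10 → 328 rows.

Cast on 378 stitches and work 328 rows.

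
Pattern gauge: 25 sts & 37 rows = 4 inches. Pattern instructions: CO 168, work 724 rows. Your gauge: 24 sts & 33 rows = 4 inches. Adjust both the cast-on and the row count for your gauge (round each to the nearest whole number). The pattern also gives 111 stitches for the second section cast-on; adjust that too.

Cast on 161 stitches; work 646 rows; second section cast-on 107 stitches.

Stitches: 168 × 24/25 = 161.28 → 161.
Rows: 724 × 33/37 = 645.73 → 646.
second section cast-on: 111 × 24/25 = 106.56 → 107.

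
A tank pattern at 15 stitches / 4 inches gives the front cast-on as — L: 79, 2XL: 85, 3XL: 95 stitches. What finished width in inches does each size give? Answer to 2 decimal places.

15/4 = 3.75 sts per in.
L: 79 / 3.75 = 21.067 → 21.07 in.
2XL: 85 / 3.75 = 22.667 → 22.67 in.
3XL: 95 / 3.75 = 25.333 → 25.33 in.

L 21.07 inches; 2XL 22.67 inches; 3XL 25.33 inches.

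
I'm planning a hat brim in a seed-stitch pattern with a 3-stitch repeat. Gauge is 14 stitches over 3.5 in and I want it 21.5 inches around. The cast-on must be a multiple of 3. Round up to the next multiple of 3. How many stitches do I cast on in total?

Cast on 87 stitches.

14 / 3.5 = 4 sts per inch.
21.5 × 4 = 86.00 sts.
Next multiple of 3: 87.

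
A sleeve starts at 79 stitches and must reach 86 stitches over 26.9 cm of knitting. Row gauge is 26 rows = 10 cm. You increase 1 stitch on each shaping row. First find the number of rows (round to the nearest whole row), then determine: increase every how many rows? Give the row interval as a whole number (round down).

Increase every 10th row.

Rows = 26.9 × 2.6 = 69.9 → 70 rows.
Stitches to add: 7 → 7 shaping rows (at 1 st each).
70 / 7 = 10.00 → every 10 rows.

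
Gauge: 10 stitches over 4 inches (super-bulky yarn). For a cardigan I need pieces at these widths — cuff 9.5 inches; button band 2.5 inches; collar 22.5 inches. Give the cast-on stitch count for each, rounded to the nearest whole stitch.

Rate = 10/4 = 2.5 sts per in.
cuff: 9.5 × 2.5 = 23.75 → 24.
button band: 2.5 × 2.5 = 6.25 → 6.
collar: 22.5 × 2.5 = 56.25 → 56.

cuff 24; button band 6; collar 56.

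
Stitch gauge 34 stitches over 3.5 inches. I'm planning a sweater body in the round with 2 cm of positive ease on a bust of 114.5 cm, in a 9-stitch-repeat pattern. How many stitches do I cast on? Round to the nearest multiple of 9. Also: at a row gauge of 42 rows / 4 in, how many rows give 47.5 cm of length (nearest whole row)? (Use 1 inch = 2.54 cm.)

Cast on 450 stitches; work 196 rows.

Finished = 114.5 + 2 = 116.5 cm.
116.5 cm × 1/2.54 = 45.87 inches.
34/3.5 = 9.714 sts per in; 45.87 × 9.714 = 445.56 sts.
Nearest multiple of 9 → 450.
47.5 cm = 18.70 inches; × 10.5 = 196.36 → 196 rows.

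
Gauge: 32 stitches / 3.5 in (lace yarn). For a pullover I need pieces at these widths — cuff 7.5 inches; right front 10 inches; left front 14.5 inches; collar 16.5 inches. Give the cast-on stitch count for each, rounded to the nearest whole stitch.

cuff 69; right front 91; left front 133; collar 151.

Rate = 32/3.5 = 9.143 sts per in.
cuff: 7.5 × 9.143 = 68.57 → 69.
right front: 10 × 9.143 = 91.43 → 91.
left front: 14.5 × 9.143 = 132.57 → 133.
collar: 16.5 × 9.143 = 150.86 → 151.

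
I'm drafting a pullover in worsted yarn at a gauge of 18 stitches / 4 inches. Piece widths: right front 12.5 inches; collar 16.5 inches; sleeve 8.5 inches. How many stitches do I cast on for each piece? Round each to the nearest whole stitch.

Rate = 18/4 = 4.5 sts per in.
right front: 12.5 × 4.5 = 56.25 → 56.
collar: 16.5 × 4.5 = 74.25 → 74.
sleeve: 8.5 × 4.5 = 38.25 → 38.

right front 56; collar 74; sleeve 38.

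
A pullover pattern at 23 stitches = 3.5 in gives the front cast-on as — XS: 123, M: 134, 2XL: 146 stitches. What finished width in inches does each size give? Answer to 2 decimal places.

XS 18.72 inches; M 20.39 inches; 2XL 22.22 inches.

23/3.5 = 6.571 sts per in.
XS: 123 / 6.571 = 18.717 → 18.72 in.
M: 134 / 6.571 = 20.391 → 20.39 in.
2XL: 146 / 6.571 = 22.217 → 22.22 in.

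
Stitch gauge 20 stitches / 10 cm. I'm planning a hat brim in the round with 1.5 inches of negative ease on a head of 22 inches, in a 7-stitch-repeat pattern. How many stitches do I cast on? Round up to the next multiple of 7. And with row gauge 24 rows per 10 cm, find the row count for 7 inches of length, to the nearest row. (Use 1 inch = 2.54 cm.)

Finished = 22 − 1.5 = 20.5 inches.
20.5 inches × 2.54 = 52.07 cm.
20/10 = 2 sts per cm; 52.07 × 2 = 104.14 sts.
Next multiple of 7 → 105.
7 inches = 17.78 cm; × 2.4 = 42.67 → 43 rows.

Cast on 105 stitches; work 43 rows.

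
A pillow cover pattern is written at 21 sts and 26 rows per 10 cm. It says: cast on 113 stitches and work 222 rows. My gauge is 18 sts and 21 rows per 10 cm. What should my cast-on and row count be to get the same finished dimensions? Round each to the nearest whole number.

Cast on 97 stitches; work 179 rows.

Stitches: 113 × 18/21 = 96.86 → 97.
Rows: 222 × 21/26 = 179.31 → 179.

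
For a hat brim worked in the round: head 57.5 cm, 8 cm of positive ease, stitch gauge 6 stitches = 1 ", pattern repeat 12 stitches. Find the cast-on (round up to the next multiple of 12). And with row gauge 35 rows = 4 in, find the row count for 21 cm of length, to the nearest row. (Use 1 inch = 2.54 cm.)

Finished = 57.5 + 8 = 65.5 cm.
65.5 cm × 1/2.54 = 25.79 inches.
6/1 = 6 sts per in; 25.79 × 6 = 154.72 sts.
Next multiple of 12 → 156.
21 cm = 8.27 inches; × 8.75 = 72.34 → 72 rows.

Cast on 156 stitches; work 72 rows.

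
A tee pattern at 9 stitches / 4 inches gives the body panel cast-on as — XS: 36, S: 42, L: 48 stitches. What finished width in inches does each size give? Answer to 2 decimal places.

XS 16.00 inches; S 18.67 inches; L 21.33 inches.

9/4 = 2.25 sts per in.
XS: 36 / 2.25 = 16.000 → 16.00 in.
S: 42 / 2.25 = 18.667 → 18.67 in.
L: 48 / 2.25 = 21.333 → 21.33 in.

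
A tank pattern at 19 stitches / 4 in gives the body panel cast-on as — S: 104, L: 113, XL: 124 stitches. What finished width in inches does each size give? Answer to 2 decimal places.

S 21.89 inches; L 23.79 inches; XL 26.11 inches.

19/4 = 4.75 sts per in.
S: 104 / 4.75 = 21.895 → 21.89 in.
L: 113 / 4.75 = 23.789 → 23.79 in.
XL: 124 / 4.75 = 26.105 → 26.11 in.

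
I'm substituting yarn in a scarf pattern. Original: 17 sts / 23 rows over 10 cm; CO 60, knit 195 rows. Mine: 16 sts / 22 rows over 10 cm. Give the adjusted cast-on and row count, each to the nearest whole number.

Stitches: 60 × 16/17 = 56.47 → 56.
Rows: 195 × 22/23 = 186.52 → 187.

Cast on 56 stitches; work 187 rows.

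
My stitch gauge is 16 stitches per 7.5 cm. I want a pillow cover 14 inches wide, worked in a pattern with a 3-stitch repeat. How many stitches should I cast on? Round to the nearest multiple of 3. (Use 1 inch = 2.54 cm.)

75 stitches.

14 in = 14 × 2.54 = 35.56 cm.
16 / 7.5 = 2.133 sts/cm.
35.56 × 2.133 = 75.86 sts.
→ 75.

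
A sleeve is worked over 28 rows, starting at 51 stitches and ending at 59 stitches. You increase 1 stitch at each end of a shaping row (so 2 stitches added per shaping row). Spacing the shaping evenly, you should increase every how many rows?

Stitches to add: |59 − 51| = 8.
Shaping rows needed: 8 / 2 = 4.
28 rows / 4 = every 7 rows.

Increase every 7th row.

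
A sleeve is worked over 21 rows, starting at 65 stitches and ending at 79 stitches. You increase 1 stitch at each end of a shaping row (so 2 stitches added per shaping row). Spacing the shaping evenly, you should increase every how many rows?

Stitches to add: |79 − 65| = 14.
Shaping rows needed: 14 / 2 = 7.
21 rows / 7 = every 3 rows.

Increase every 3rd row.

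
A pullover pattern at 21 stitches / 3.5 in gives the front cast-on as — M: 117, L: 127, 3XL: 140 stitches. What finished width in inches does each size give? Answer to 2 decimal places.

21/3.5 = 6 sts per in.
M: 117 / 6 = 19.500 → 19.50 in.
L: 127 / 6 = 21.167 → 21.17 in.
3XL: 140 / 6 = 23.333 → 23.33 in.

M 19.50 inches; L 21.17 inches; 3XL 23.33 inches.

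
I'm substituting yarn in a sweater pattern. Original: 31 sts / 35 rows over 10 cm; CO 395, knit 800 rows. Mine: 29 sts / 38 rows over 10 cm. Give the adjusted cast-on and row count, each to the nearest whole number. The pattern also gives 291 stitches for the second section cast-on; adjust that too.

Stitches: 395 × 29/31 = 369.52 → 370.
Rows: 800 × 38/35 = 868.57 → 869.
second section cast-on: 291 × 29/31 = 272.23 → 272.

Cast on 370 stitches; work 869 rows; second section cast-on 272 stitches.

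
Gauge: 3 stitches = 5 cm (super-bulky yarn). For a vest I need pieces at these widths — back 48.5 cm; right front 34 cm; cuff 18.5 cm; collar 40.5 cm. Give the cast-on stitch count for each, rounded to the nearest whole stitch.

back 29; right front 20; cuff 11; collar 24.

Rate = 3/5 = 0.6 sts per cm.
back: 48.5 × 0.6 = 29.10 → 29.
right front: 34 × 0.6 = 20.40 → 20.
cuff: 18.5 × 0.6 = 11.10 → 11.
collar: 40.5 × 0.6 = 24.30 → 24.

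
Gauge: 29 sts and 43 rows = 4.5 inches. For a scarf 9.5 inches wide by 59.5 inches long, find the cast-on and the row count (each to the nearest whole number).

Cast on 61 stitches and work 569 rows.

Stitch gauge = 29/4.5 = 6.444 sts/in; 9.5 × 6.444 = 61.22 → 61 sts.
Row gauge = 43/4.5 = 9.556 rows/in; 59.5 × 9.556 = 568.56 → 569 rows.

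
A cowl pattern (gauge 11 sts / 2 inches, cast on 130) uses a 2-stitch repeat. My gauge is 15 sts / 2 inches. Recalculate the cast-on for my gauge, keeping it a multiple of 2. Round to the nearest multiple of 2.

178 stitches.

130 × 15 / 11 = 177.27.
Nearest multiple of 2: 178.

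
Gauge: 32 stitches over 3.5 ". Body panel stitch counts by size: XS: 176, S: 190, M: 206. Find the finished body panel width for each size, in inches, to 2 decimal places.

32/3.5 = 9.143 sts per in.
XS: 176 / 9.143 = 19.250 → 19.25 in.
S: 190 / 9.143 = 20.781 → 20.78 in.
M: 206 / 9.143 = 22.531 → 22.53 in.

XS 19.25 inches; S 20.78 inches; M 22.53 inches.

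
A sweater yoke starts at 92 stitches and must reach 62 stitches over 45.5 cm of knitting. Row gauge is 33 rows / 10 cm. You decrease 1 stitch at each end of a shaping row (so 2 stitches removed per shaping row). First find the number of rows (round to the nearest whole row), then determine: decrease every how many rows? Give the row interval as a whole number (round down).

Rows = 45.5 × 3.3 = 150.2 → 150 rows.
Stitches to remove: 30 → 15 shaping rows (at 2 st each).
150 / 15 = 10.00 → every 10 rows.

Decrease every 10th row.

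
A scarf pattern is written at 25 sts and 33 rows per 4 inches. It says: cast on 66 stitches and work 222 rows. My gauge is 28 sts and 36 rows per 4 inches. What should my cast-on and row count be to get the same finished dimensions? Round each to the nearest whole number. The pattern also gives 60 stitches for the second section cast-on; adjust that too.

Stitches: 66 × 28/25 = 73.92 → 74.
Rows: 222 × 36/33 = 242.18 → 242.
second section cast-on: 60 × 28/25 = 67.20 → 67.

Cast on 74 stitches; work 242 rows; second section cast-on 67 stitches.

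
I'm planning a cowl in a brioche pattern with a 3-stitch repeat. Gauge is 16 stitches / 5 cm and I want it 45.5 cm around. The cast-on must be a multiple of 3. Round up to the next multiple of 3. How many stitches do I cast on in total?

Cast on 147 stitches.

16 / 5 = 3.2 sts per cm.
45.5 × 3.2 = 145.60 sts.
Next multiple of 3: 147.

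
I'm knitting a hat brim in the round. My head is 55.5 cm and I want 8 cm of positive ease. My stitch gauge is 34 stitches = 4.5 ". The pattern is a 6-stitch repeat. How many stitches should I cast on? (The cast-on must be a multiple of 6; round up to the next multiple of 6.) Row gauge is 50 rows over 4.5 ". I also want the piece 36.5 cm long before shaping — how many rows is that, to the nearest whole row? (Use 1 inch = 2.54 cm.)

Finished = 55.5 + 8 = 63.5 cm.
63.5 cm × 1/2.54 = 25.00 inches.
34/4.5 = 7.556 sts per in; 25.00 × 7.556 = 188.89 sts.
Next multiple of 6 → 192.
36.5 cm = 14.37 inches; × 11.111 = 159.67 → 160 rows.

Cast on 192 stitches; work 160 rows.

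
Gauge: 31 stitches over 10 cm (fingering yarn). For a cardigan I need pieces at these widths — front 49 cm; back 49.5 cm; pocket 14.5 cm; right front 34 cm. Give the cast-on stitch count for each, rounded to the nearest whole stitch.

front 152; back 153; pocket 45; right front 105.

Rate = 31/10 = 3.1 sts per cm.
front: 49 × 3.1 = 151.90 → 152.
back: 49.5 × 3.1 = 153.45 → 153.
pocket: 14.5 × 3.1 = 44.95 → 45.
right front: 34 × 3.1 = 105.40 → 105.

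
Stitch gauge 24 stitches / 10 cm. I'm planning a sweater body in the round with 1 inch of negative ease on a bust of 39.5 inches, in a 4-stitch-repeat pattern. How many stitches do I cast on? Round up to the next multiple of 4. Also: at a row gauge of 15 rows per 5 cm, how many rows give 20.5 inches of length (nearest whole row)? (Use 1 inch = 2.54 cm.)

Finished = 39.5 − 1 = 38.5 inches.
38.5 inches × 2.54 = 97.79 cm.
24/10 = 2.4 sts per cm; 97.79 × 2.4 = 234.70 sts.
Next multiple of 4 → 236.
20.5 inches = 52.07 cm; × 3 = 156.21 → 156 rows.

Cast on 236 stitches; work 156 rows.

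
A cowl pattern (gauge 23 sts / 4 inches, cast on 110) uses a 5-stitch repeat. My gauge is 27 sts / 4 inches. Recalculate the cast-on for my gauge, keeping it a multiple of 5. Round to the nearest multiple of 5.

110 × 27 / 23 = 129.13.
Nearest multiple of 5: 130.

Cast on 130 stitches.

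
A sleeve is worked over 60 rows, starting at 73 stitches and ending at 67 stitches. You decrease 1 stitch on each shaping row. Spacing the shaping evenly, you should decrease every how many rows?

Decrease every 10th row.

Stitches to remove: |67 − 73| = 6.
Shaping rows needed: 6 / 1 = 6.
60 rows / 6 = every 10 rows.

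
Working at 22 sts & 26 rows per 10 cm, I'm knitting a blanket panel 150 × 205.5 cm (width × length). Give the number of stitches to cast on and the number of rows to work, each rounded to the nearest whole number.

Stitch gauge = 22/10 = 2.2 sts/cm; 150 × 2.2 = 330.00 → 330 sts.
Row gauge = 26/10 = 2.6 rows/cm; 205.5 × 2.6 = 534.30 → 534 rows.

Cast on 330 stitches and work 534 rows.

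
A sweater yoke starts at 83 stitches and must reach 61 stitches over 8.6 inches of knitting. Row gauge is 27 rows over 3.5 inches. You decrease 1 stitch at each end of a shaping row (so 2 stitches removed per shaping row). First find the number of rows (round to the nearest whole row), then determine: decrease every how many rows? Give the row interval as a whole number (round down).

Rows = 8.6 × 7.714 = 66.3 → 66 rows.
Stitches to remove: 22 → 11 shaping rows (at 2 st each).
66 / 11 = 6.00 → every 6 rows.

Decrease every 6th row.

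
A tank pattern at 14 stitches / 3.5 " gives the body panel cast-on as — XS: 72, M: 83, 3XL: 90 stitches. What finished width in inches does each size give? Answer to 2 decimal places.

XS 18.00 inches; M 20.75 inches; 3XL 22.50 inches.

14/3.5 = 4 sts per in.
XS: 72 / 4 = 18.000 → 18.00 in.
M: 83 / 4 = 20.750 → 20.75 in.
3XL: 90 / 4 = 22.500 → 22.50 in.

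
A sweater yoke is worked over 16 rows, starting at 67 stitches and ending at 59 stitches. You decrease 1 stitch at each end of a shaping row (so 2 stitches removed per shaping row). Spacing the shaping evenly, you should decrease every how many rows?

Stitches to remove: |59 − 67| = 8.
Shaping rows needed: 8 / 2 = 4.
16 rows / 4 = every 4 rows.

Decrease every 4th row.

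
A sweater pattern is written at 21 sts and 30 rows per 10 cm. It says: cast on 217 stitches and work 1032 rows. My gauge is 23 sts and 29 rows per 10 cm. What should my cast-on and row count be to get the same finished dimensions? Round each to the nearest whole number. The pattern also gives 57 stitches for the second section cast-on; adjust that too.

Cast on 238 stitches; work 998 rows; second section cast-on 62 stitches.

Stitches: 217 × 23/21 = 237.67 → 238.
Rows: 1032 × 29/30 = 997.60 → 998.
second section cast-on: 57 × 23/21 = 62.43 → 62.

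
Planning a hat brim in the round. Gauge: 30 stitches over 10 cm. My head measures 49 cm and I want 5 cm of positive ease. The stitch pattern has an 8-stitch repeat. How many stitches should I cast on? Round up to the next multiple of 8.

Cast on 168 stitches.

Finished = 49 + 5 = 54 cm.
30 / 10 = 3 sts/cm.
54 × 3 = 162.00 sts.
Next multiple of 8: 168.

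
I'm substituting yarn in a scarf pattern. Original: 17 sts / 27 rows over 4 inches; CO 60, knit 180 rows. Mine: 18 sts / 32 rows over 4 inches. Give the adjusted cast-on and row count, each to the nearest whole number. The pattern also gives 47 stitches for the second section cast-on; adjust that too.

Stitches: 60 × 18/17 = 63.53 → 64.
Rows: 180 × 32/27 = 213.33 → 213.
second section cast-on: 47 × 18/17 = 49.76 → 50.

Cast on 64 stitches; work 213 rows; second section cast-on 50 stitches.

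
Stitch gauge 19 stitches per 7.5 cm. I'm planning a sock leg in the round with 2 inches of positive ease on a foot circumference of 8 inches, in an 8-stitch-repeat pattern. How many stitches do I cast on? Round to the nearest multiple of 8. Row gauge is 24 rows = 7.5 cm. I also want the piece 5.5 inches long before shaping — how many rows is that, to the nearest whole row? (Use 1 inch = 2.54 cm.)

Cast on 64 stitches; work 45 rows.

Finished = 8 + 2 = 10 inches.
10 inches × 2.54 = 25.40 cm.
19/7.5 = 2.533 sts per cm; 25.40 × 2.533 = 64.35 sts.
Nearest multiple of 8 → 64.
5.5 inches = 13.97 cm; × 3.2 = 44.70 → 45 rows.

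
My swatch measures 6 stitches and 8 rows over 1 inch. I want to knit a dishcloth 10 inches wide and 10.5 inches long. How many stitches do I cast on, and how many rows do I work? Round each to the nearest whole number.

Stitch gauge = 6/1 = 6 sts/in; 10 × 6 = 60.00 → 60 sts.
Row gauge = 8/1 = 8 rows/in; 10.5 × 8 = 84.00 → 84 rows.

Cast on 60 stitches and work 84 rows.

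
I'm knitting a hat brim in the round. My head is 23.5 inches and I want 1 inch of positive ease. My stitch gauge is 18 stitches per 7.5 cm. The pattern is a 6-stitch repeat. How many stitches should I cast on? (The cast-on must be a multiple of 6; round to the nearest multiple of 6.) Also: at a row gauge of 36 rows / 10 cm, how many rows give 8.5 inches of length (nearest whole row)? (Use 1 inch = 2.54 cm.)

Finished = 23.5 + 1 = 24.5 inches.
24.5 inches × 2.54 = 62.23 cm.
18/7.5 = 2.4 sts per cm; 62.23 × 2.4 = 149.35 sts.
Nearest multiple of 6 → 150.
8.5 inches = 21.59 cm; × 3.6 = 77.72 → 78 rows.

Cast on 150 stitches; work 78 rows.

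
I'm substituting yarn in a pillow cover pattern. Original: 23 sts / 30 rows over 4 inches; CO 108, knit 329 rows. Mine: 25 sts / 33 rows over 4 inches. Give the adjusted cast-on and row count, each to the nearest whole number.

Cast on 117 stitches; work 362 rows.

Stitches: 108 × 25/23 = 117.39 → 117.
Rows: 329 × 33/30 = 361.90 → 362.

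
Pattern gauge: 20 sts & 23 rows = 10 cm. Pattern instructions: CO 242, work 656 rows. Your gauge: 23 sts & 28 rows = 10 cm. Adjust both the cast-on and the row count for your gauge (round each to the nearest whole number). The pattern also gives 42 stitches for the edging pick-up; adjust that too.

Cast on 278 stitches; work 799 rows; edging pick-up 48 stitches.

Stitches: 242 × 23/20 = 278.30 → 278.
Rows: 656 × 28/23 = 798.61 → 799.
edging pick-up: 42 × 23/20 = 48.30 → 48.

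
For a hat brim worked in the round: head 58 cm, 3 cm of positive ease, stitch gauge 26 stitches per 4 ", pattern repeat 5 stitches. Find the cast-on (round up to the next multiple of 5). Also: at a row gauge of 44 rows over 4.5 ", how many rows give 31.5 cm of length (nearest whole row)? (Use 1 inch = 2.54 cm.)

Cast on 160 stitches; work 121 rows.

Finished = 58 + 3 = 61 cm.
61 cm × 1/2.54 = 24.02 inches.
26/4 = 6.5 sts per in; 24.02 × 6.5 = 156.10 sts.
Next multiple of 5 → 160.
31.5 cm = 12.40 inches; × 9.778 = 121.26 → 121 rows.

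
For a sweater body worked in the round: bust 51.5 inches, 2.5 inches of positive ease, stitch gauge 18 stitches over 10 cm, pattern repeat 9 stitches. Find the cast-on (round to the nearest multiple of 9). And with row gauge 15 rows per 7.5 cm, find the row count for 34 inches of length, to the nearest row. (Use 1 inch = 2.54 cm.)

Cast on 243 stitches; work 173 rows.

Finished = 51.5 + 2.5 = 54 inches.
54 inches × 2.54 = 137.16 cm.
18/10 = 1.8 sts per cm; 137.16 × 1.8 = 246.89 sts.
Nearest multiple of 9 → 243.
34 inches = 86.36 cm; × 2 = 172.72 → 173 rows.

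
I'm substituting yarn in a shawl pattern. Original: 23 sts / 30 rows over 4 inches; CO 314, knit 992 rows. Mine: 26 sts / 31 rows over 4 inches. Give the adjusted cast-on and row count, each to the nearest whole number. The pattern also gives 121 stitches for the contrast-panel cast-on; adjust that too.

Cast on 355 stitches; work 1025 rows; contrast-panel cast-on 137 stitches.

Stitches: 314 × 26/23 = 354.96 → 355.
Rows: 992 × 31/30 = 1025.07 → 1025.
contrast-panel cast-on: 121 × 26/23 = 136.78 → 137.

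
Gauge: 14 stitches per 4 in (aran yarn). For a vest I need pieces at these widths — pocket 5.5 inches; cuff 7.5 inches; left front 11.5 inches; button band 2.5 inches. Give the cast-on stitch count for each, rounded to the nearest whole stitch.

pocket 19; cuff 26; left front 40; button band 9.

Rate = 14/4 = 3.5 sts per in.
pocket: 5.5 × 3.5 = 19.25 → 19.
cuff: 7.5 × 3.5 = 26.25 → 26.
left front: 11.5 × 3.5 = 40.25 → 40.
button band: 2.5 × 3.5 = 8.75 → 9.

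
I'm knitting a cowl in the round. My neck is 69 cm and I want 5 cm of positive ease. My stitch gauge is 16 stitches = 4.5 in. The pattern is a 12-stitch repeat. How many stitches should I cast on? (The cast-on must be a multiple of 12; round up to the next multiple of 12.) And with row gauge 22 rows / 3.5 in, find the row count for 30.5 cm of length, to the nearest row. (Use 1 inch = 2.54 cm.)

Finished = 69 + 5 = 74 cm.
74 cm × 1/2.54 = 29.13 inches.
16/4.5 = 3.556 sts per in; 29.13 × 3.556 = 103.59 sts.
Next multiple of 12 → 108.
30.5 cm = 12.01 inches; × 6.286 = 75.48 → 75 rows.

Cast on 108 stitches; work 75 rows.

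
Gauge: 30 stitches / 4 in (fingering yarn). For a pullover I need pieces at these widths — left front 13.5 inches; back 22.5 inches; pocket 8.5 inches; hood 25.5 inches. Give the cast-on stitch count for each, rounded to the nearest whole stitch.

Rate = 30/4 = 7.5 sts per in.
left front: 13.5 × 7.5 = 101.25 → 101.
back: 22.5 × 7.5 = 168.75 → 169.
pocket: 8.5 × 7.5 = 63.75 → 64.
hood: 25.5 × 7.5 = 191.25 → 191.

left front 101; back 169; pocket 64; hood 191.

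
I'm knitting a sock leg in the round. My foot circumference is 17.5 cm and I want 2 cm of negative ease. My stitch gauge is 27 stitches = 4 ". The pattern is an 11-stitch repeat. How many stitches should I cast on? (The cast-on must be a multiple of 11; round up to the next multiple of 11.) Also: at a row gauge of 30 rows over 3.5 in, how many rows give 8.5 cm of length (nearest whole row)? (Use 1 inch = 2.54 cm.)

Cast on 44 stitches; work 29 rows.

Finished = 17.5 − 2 = 15.5 cm.
15.5 cm × 1/2.54 = 6.10 inches.
27/4 = 6.75 sts per in; 6.10 × 6.75 = 41.19 sts.
Next multiple of 11 → 44.
8.5 cm = 3.35 inches; × 8.571 = 28.68 → 29 rows.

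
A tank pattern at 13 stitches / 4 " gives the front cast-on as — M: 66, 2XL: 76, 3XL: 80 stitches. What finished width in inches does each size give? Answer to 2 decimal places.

13/4 = 3.25 sts per in.
M: 66 / 3.25 = 20.308 → 20.31 in.
2XL: 76 / 3.25 = 23.385 → 23.38 in.
3XL: 80 / 3.25 = 24.615 → 24.62 in.

M 20.31 inches; 2XL 23.38 inches; 3XL 24.62 inches.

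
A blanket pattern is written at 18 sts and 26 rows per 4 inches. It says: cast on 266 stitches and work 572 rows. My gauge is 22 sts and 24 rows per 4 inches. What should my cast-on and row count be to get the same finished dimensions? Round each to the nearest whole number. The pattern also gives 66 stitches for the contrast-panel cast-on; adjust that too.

Cast on 325 stitches; work 528 rows; contrast-panel cast-on 81 stitches.

Stitches: 266 × 22/18 = 325.11 → 325.
Rows: 572 × 24/26 = 528.00 → 528.
contrast-panel cast-on: 66 × 22/18 = 80.67 → 81.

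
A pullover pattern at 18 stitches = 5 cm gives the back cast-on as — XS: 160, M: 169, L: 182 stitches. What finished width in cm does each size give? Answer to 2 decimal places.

XS 44.44 cm; M 46.94 cm; L 50.56 cm.

18/5 = 3.6 sts per cm.
XS: 160 / 3.6 = 44.444 → 44.44 cm.
M: 169 / 3.6 = 46.944 → 46.94 cm.
L: 182 / 3.6 = 50.556 → 50.56 cm.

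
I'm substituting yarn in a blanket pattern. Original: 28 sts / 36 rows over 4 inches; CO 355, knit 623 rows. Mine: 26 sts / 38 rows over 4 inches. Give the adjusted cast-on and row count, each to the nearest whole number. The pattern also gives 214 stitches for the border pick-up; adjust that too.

Cast on 330 stitches; work 658 rows; border pick-up 199 stitches.

Stitches: 355 × 26/28 = 329.64 → 330.
Rows: 623 × 38/36 = 657.61 → 658.
border pick-up: 214 × 26/28 = 198.71 → 199.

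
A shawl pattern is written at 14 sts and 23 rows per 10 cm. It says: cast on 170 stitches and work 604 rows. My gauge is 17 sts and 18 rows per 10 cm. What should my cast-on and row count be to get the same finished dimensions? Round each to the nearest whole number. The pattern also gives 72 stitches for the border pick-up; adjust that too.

Stitches: 170 × 17/14 = 206.43 → 206.
Rows: 604 × 18/23 = 472.70 → 473.
border pick-up: 72 × 17/14 = 87.43 → 87.

Cast on 206 stitches; work 473 rows; border pick-up 87 stitches.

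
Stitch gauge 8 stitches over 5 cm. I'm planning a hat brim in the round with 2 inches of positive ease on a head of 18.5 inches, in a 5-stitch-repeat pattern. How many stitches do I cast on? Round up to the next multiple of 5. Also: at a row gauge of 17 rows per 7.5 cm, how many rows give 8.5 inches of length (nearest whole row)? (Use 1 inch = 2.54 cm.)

Finished = 18.5 + 2 = 20.5 inches.
20.5 inches × 2.54 = 52.07 cm.
8/5 = 1.6 sts per cm; 52.07 × 1.6 = 83.31 sts.
Next multiple of 5 → 85.
8.5 inches = 21.59 cm; × 2.267 = 48.94 → 49 rows.

Cast on 85 stitches; work 49 rows.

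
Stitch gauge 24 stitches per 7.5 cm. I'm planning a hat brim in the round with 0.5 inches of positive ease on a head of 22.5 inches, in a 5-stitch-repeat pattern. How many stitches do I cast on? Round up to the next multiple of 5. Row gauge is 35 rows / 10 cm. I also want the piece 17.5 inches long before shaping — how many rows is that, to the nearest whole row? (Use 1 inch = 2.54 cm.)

Finished = 22.5 + 0.5 = 23 inches.
23 inches × 2.54 = 58.42 cm.
24/7.5 = 3.2 sts per cm; 58.42 × 3.2 = 186.94 sts.
Next multiple of 5 → 190.
17.5 inches = 44.45 cm; × 3.5 = 155.57 → 156 rows.

Cast on 190 stitches; work 156 rows.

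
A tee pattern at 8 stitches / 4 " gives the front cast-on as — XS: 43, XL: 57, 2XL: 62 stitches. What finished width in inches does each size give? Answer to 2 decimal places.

8/4 = 2 sts per in.
XS: 43 / 2 = 21.500 → 21.50 in.
XL: 57 / 2 = 28.500 → 28.50 in.
2XL: 62 / 2 = 31.000 → 31.00 in.

XS 21.50 inches; XL 28.50 inches; 2XL 31.00 inches.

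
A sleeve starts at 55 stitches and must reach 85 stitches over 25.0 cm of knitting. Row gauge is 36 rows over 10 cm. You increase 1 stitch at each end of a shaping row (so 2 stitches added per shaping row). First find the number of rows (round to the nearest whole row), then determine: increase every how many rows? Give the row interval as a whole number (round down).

Rows = 25.0 × 3.6 = 90.0 → 90 rows.
Stitches to add: 30 → 15 shaping rows (at 2 st each).
90 / 15 = 6.00 → every 6 rows.

Increase every 6th row.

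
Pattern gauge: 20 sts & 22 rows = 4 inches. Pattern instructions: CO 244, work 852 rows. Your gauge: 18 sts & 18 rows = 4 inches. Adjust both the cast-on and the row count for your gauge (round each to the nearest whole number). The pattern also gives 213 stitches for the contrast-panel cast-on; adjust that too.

Stitches: 244 × 18/20 = 219.60 → 220.
Rows: 852 × 18/22 = 697.09 → 697.
contrast-panel cast-on: 213 × 18/20 = 191.70 → 192.

Cast on 220 stitches; work 697 rows; contrast-panel cast-on 192 stitches.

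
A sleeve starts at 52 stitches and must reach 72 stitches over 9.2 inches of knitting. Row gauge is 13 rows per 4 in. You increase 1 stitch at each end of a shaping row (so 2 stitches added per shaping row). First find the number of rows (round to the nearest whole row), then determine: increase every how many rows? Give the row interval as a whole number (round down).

Increase every 3rd row.

Rows = 9.2 × 3.25 = 29.9 → 30 rows.
Stitches to add: 20 → 10 shaping rows (at 2 st each).
30 / 10 = 3.00 → every 3 rows.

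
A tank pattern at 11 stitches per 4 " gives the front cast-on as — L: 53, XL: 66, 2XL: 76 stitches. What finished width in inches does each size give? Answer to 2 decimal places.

L 19.27 inches; XL 24.00 inches; 2XL 27.64 inches.

11/4 = 2.75 sts per in.
L: 53 / 2.75 = 19.273 → 19.27 in.
XL: 66 / 2.75 = 24.000 → 24.00 in.
2XL: 76 / 2.75 = 27.636 → 27.64 in.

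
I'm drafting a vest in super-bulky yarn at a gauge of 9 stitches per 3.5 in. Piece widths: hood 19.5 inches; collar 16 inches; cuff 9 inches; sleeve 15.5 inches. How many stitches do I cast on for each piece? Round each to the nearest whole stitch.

Rate = 9/3.5 = 2.571 sts per in.
hood: 19.5 × 2.571 = 50.14 → 50.
collar: 16 × 2.571 = 41.14 → 41.
cuff: 9 × 2.571 = 23.14 → 23.
sleeve: 15.5 × 2.571 = 39.86 → 40.

hood 50; collar 41; cuff 23; sleeve 40.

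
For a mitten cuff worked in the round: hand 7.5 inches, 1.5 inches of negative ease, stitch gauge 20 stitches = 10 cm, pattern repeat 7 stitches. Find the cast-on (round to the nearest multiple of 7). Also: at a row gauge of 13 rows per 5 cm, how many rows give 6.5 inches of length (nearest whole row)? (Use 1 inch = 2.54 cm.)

Cast on 28 stitches; work 43 rows.

Finished = 7.5 − 1.5 = 6 inches.
6 inches × 2.54 = 15.24 cm.
20/10 = 2 sts per cm; 15.24 × 2 = 30.48 sts.
Nearest multiple of 7 → 28.
6.5 inches = 16.51 cm; × 2.6 = 42.93 → 43 rows.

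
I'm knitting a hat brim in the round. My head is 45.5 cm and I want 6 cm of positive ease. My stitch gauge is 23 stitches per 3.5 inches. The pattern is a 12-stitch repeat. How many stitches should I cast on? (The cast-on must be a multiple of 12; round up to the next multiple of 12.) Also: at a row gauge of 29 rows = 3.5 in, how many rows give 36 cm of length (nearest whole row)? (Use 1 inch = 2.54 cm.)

Cast on 144 stitches; work 117 rows.

Finished = 45.5 + 6 = 51.5 cm.
51.5 cm × 1/2.54 = 20.28 inches.
23/3.5 = 6.571 sts per in; 20.28 × 6.571 = 133.24 sts.
Next multiple of 12 → 144.
36 cm = 14.17 inches; × 8.286 = 117.44 → 117 rows.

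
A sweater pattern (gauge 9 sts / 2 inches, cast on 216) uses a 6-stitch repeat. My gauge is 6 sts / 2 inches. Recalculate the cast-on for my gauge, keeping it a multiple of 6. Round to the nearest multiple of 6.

216 × 6 / 9 = 144.00.
Nearest multiple of 6: 144.

Cast on 144 stitches.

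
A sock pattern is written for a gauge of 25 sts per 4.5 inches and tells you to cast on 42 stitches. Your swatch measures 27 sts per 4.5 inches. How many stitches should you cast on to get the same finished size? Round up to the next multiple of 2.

Scale factor = 27 / 25 = 1.080.
42 × 27 / 25 = 45.36 sts.
→ 46 sts.

46 stitches.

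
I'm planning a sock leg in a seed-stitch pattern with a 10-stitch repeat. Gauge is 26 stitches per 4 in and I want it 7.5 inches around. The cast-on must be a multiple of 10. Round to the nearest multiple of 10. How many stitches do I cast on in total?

26 / 4 = 6.5 sts per inch.
7.5 × 6.5 = 48.75 sts.
Nearest multiple of 10: 50.

50 stitches.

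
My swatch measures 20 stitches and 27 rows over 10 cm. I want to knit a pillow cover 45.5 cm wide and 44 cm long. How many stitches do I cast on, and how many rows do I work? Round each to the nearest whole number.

Stitch gauge = 20/10 = 2 sts/cm; 45.5 × 2 = 91.00 → 91 sts.
Row gauge = 27/10 = 2.7 rows/cm; 44 × 2.7 = 118.80 → 119 rows.

Cast on 91 stitches and work 119 rows.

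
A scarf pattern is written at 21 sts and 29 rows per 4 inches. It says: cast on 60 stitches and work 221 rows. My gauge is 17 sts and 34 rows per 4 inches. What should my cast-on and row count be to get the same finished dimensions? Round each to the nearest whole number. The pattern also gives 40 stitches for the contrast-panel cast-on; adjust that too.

Stitches: 60 × 17/21 = 48.57 → 49.
Rows: 221 × 34/29 = 259.10 → 259.
contrast-panel cast-on: 40 × 17/21 = 32.38 → 32.

Cast on 49 stitches; work 259 rows; contrast-panel cast-on 32 stitches.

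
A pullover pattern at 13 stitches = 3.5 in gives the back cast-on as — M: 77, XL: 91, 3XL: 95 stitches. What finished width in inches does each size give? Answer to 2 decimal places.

13/3.5 = 3.714 sts per in.
M: 77 / 3.714 = 20.731 → 20.73 in.
XL: 91 / 3.714 = 24.500 → 24.50 in.
3XL: 95 / 3.714 = 25.577 → 25.58 in.

M 20.73 inches; XL 24.50 inches; 3XL 25.58 inches.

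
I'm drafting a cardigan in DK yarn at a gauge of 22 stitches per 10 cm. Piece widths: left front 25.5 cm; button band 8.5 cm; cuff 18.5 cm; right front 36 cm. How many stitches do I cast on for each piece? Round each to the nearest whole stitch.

Rate = 22/10 = 2.2 sts per cm.
left front: 25.5 × 2.2 = 56.10 → 56.
button band: 8.5 × 2.2 = 18.70 → 19.
cuff: 18.5 × 2.2 = 40.70 → 41.
right front: 36 × 2.2 = 79.20 → 79.

left front 56; button band 19; cuff 41; right front 79.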